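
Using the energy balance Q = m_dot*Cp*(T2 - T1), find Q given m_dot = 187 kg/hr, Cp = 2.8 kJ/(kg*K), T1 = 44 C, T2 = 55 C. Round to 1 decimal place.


Q = m_dot * Cp * (T2 - T1)
Q = 187 * 2.8 * (55 - 44)
Q = 187 * 2.8 * 11
Q = 5759.6 kJ/hr


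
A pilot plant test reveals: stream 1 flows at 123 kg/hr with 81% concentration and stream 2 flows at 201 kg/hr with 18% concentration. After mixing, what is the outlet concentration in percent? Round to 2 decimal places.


Mass balance on solute: F1*x1 + F2*x2 = F3*x3
F3 = F1 + F2 = 123 + 201 = 324 kg/hr
x3 = (F1*x1 + F2*x2)/F3
x3 = (123*0.81 + 201*0.18) / 324
x3 = 41.92%


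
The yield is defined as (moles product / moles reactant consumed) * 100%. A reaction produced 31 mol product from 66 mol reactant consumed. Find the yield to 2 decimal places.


Yield = (moles product / moles consumed) * 100%
Yield = (31 / 66) * 100
Yield = 0.4697 * 100
Yield = 46.97%


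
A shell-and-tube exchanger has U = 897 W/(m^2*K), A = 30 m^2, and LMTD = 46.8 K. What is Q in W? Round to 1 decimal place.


Q = U * A * LMTD
Q = 897 * 30 * 46.8
Q = 1259388.0 W


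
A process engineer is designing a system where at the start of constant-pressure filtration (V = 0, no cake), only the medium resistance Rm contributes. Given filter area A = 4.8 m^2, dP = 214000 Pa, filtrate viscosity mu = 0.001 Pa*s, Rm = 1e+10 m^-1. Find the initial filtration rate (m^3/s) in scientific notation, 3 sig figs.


rate = A * dP / (mu * Rm)
rate = 4.8 * 214000 / (0.001 * 1e+10)
rate = 1027200.0 / 1.000e+07
rate = 1.03e-01 m^3/s


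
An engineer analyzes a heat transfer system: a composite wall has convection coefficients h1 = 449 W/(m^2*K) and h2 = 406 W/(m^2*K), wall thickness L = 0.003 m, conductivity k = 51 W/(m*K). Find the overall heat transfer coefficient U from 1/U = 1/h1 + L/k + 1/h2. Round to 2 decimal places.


1/U = 1/h1 + L/k + 1/h2
1/U = 1/449 + 0.003/51 + 1/406
1/U = 0.0022271715 + 5.88235e-05 + 0.0024630542
1/U = 0.0047490492
U = 210.57 W/(m^2*K)


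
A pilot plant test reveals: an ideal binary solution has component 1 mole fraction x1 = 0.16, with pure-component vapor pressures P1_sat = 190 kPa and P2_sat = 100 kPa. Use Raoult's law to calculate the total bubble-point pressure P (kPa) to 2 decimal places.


P = x1*P1_sat + x2*P2_sat
x2 = 1 - x1 = 1 - 0.16 = 0.84
P = 0.16*190 + 0.84*100
P = 30.4 + 84.0
P = 114.40 kPa


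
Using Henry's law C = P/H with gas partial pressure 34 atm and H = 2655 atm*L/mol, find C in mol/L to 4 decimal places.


C = P / H
C = 34 / 2655
C = 0.0128 mol/L


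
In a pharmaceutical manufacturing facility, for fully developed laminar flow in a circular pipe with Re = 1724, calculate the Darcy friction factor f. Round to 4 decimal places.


f = 64 / Re
f = 64 / 1724
f = 0.0371


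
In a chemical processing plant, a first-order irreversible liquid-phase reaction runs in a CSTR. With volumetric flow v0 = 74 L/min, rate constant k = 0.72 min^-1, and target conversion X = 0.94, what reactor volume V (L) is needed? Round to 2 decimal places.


V = v0 * X / (k * (1 - X))
V = 74 * 0.94 / (0.72 * (1 - 0.94))
V = 69.56 / (0.72 * 0.06)
V = 69.56 / 0.0432
V = 1610.19 L


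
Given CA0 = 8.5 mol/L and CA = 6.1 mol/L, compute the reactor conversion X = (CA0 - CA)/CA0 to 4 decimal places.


X = (CA0 - CA) / CA0
X = (8.5 - 6.1) / 8.5
X = 2.4 / 8.5
X = 0.2824


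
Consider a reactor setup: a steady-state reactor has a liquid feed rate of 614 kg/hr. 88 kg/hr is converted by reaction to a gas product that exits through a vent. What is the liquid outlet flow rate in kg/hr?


Steady-state mass balance on the main outlet: F_out = F_in - F_removed
F_out = 614 - 88
F_out = 526 kg/hr


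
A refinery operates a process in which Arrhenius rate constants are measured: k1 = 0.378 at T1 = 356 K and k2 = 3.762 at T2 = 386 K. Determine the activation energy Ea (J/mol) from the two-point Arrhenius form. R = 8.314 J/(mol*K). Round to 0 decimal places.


Ea = R * ln(k2/k1) / (1/T1 - 1/T2)
ln(k2/k1) = ln(3.762/0.378) = 2.2978118
1/T1 - 1/T2 = 1/356 - 1/386 = 0.000218315189
Ea = 8.314 * 2.2978118 / 0.000218315189
Ea = 87507 J/mol


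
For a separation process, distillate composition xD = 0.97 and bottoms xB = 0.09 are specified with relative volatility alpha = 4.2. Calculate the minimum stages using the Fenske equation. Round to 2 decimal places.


N_min = ln((xD*(1-xB))/(xB*(1-xD))) / ln(alpha)
Numerator inside ln: 0.8827 / 0.0027 = 326.925926
ln(326.925926) = 5.789734
ln(alpha) = ln(4.2) = 1.435085
N_min = 5.789734 / 1.435085 = 4.03


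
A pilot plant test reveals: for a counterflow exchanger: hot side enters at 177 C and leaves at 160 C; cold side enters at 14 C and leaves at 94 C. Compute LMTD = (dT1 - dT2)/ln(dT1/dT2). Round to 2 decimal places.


dT1 = Th_in - Tc_out = 177 - 94 = 83
dT2 = Th_out - Tc_in = 160 - 14 = 146
LMTD = (dT1 - dT2) / ln(dT1/dT2)
LMTD = (83 - 146) / ln(83/146)
LMTD = 111.55 K


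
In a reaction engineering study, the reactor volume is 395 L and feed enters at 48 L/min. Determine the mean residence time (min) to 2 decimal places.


tau = V / v0
tau = 395 / 48
tau = 8.23 min


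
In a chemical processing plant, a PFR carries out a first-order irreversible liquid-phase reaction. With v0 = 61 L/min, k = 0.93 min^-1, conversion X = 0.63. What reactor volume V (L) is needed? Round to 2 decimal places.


V = (v0/k) * ln(1/(1-X))
V = (61/0.93) * ln(1/(1-0.63))
V = 65.591398 * ln(2.702703)
V = 65.591398 * 0.994252
V = 65.21 L


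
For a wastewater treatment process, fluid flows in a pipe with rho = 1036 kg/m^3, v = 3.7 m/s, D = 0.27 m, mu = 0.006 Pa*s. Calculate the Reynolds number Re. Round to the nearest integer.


Re = rho * v * D / mu
Re = 1036 * 3.7 * 0.27 / 0.006
Re = 1034.964 / 0.006
Re = 172494


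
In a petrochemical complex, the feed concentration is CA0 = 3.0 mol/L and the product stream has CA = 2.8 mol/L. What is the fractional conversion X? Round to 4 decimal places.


X = (CA0 - CA) / CA0
X = (3.0 - 2.8) / 3.0
X = 0.2 / 3.0
X = 0.0667


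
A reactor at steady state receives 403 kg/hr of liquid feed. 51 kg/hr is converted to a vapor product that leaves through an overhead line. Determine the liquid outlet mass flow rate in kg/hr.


Steady-state mass balance on the main outlet: F_out = F_in - F_removed
F_out = 403 - 51
F_out = 352 kg/hr


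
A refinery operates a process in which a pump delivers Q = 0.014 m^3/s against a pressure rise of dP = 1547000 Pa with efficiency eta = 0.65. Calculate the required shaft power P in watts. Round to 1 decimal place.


P = Q * dP / eta
P = 0.014 * 1547000 / 0.65
P = 21658.0 / 0.65
P = 33320.0 W


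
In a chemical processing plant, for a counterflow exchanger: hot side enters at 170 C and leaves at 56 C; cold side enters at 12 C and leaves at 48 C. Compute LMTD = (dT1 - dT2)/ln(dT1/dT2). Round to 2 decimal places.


dT1 = Th_in - Tc_out = 170 - 48 = 122
dT2 = Th_out - Tc_in = 56 - 12 = 44
LMTD = (dT1 - dT2) / ln(dT1/dT2)
LMTD = (122 - 44) / ln(122/44)
LMTD = 76.48 K


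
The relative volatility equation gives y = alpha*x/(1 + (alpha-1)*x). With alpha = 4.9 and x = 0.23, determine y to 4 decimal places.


y = alpha*x / (1 + (alpha-1)*x)
y = 4.9*0.23 / (1 + (4.9-1)*0.23)
y = 1.127 / (1 + 0.897)
y = 1.127 / 1.897
y = 0.5941


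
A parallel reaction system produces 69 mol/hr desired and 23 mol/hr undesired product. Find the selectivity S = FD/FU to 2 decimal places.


S = desired product rate / undesired product rate
S = 69 / 23
S = 3.00


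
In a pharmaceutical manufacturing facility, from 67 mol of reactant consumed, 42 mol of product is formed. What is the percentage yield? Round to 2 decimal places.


Yield = (moles product / moles consumed) * 100%
Yield = (42 / 67) * 100
Yield = 0.6269 * 100
Yield = 62.69%


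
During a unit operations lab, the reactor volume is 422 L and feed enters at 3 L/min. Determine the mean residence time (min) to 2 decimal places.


tau = V / v0
tau = 422 / 3
tau = 140.67 min


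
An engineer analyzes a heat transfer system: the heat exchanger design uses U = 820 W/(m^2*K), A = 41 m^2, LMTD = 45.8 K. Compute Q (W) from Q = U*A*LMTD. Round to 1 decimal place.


Q = U * A * LMTD
Q = 820 * 41 * 45.8
Q = 1539796.0 W


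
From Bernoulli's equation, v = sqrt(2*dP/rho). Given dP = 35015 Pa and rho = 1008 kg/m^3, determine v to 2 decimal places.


v = sqrt(2*dP/rho)
v = sqrt(2*35015/1008)
v = sqrt(69.474206)
v = 8.34 m/s


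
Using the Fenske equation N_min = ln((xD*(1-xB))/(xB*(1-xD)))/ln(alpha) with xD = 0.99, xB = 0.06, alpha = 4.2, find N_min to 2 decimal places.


N_min = ln((xD*(1-xB))/(xB*(1-xD))) / ln(alpha)
Numerator inside ln: 0.9306 / 0.0006 = 1551.0
ln(1551.0) = 7.346655
ln(alpha) = ln(4.2) = 1.435085
N_min = 7.346655 / 1.435085 = 5.12


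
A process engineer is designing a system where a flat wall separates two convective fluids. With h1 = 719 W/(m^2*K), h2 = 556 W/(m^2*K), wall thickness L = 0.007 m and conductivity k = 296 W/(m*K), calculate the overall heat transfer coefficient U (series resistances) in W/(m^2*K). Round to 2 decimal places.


1/U = 1/h1 + L/k + 1/h2
1/U = 1/719 + 0.007/296 + 1/556
1/U = 0.0013908206 + 2.36486e-05 + 0.0017985612
1/U = 0.0032130304
U = 311.23 W/(m^2*K)


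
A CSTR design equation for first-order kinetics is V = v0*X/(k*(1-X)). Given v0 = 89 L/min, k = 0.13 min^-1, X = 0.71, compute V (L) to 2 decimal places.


V = v0 * X / (k * (1 - X))
V = 89 * 0.71 / (0.13 * (1 - 0.71))
V = 63.19 / (0.13 * 0.29)
V = 63.19 / 0.0377
V = 1676.13 L


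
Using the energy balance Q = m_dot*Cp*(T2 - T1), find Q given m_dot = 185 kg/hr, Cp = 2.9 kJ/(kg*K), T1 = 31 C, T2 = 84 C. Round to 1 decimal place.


Q = m_dot * Cp * (T2 - T1)
Q = 185 * 2.9 * (84 - 31)
Q = 185 * 2.9 * 53
Q = 28434.5 kJ/hr


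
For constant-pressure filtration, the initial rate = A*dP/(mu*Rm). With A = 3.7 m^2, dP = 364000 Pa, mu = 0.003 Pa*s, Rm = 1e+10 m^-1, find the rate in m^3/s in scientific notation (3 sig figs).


rate = A * dP / (mu * Rm)
rate = 3.7 * 364000 / (0.003 * 1e+10)
rate = 1346800.0 / 3.000e+07
rate = 4.49e-02 m^3/s


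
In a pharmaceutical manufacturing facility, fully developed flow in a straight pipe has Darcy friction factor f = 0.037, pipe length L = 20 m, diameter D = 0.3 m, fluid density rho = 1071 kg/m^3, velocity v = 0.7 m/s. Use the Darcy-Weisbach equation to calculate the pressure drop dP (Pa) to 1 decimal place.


dP = f * (L/D) * (rho*v^2/2)
dP = 0.037 * (20/0.3) * (1071*0.7^2/2)
L/D = 66.66666667
rho*v^2/2 = 1071*0.49/2 = 262.395
dP = 0.037 * 66.66666667 * 262.395
dP = 647.2 Pa


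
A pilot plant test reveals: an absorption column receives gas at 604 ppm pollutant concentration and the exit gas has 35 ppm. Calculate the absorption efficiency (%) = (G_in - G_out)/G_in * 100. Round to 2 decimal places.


Efficiency = (G_in - G_out) / G_in * 100%
Efficiency = (604 - 35) / 604 * 100
Efficiency = 569 / 604 * 100
Efficiency = 94.21%


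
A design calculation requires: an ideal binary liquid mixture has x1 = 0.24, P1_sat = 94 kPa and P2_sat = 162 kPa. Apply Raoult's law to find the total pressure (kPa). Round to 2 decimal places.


P = x1*P1_sat + x2*P2_sat
x2 = 1 - x1 = 1 - 0.24 = 0.76
P = 0.24*94 + 0.76*162
P = 22.56 + 123.12
P = 145.68 kPa


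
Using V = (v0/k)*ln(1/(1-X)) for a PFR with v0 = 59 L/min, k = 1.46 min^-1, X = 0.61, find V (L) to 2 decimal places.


V = (v0/k) * ln(1/(1-X))
V = (59/1.46) * ln(1/(1-0.61))
V = 40.410959 * ln(2.564103)
V = 40.410959 * 0.941609
V = 38.05 L


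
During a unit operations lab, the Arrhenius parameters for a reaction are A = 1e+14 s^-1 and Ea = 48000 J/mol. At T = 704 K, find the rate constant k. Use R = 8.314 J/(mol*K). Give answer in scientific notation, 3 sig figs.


k = A * exp(-Ea/(R*T))
k = 1e+14 * exp(-48000 / (8.314 * 704))
k = 1e+14 * exp(-8.200844)
k = 2.74e+10


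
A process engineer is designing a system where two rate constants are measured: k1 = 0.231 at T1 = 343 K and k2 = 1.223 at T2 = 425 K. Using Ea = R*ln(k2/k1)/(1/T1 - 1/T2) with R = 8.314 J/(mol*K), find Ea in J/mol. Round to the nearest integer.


Ea = R * ln(k2/k1) / (1/T1 - 1/T2)
ln(k2/k1) = ln(1.223/0.231) = 1.6666444
1/T1 - 1/T2 = 1/343 - 1/425 = 0.000562510719
Ea = 8.314 * 1.6666444 / 0.000562510719
Ea = 24633 J/mol


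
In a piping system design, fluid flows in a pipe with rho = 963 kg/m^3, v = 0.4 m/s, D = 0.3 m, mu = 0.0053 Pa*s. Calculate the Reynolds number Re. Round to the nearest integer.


Re = rho * v * D / mu
Re = 963 * 0.4 * 0.3 / 0.0053
Re = 115.56 / 0.0053
Re = 21804


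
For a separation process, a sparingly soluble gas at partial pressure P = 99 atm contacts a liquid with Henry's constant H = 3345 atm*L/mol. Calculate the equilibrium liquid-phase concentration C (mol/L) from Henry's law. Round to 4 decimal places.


C = P / H
C = 99 / 3345
C = 0.0296 mol/L


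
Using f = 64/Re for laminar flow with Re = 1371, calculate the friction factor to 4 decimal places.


f = 64 / Re
f = 64 / 1371
f = 0.0467


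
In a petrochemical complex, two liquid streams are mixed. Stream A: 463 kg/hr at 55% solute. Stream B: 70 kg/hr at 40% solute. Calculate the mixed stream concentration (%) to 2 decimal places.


Mass balance on solute: F1*x1 + F2*x2 = F3*x3
F3 = F1 + F2 = 463 + 70 = 533 kg/hr
x3 = (F1*x1 + F2*x2)/F3
x3 = (463*0.55 + 70*0.4) / 533
x3 = 53.03%


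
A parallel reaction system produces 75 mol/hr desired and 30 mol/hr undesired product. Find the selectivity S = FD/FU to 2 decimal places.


S = desired product rate / undesired product rate
S = 75 / 30
S = 2.50


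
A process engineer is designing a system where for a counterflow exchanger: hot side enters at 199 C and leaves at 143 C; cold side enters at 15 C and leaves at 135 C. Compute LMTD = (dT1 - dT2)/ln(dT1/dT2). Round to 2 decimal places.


dT1 = Th_in - Tc_out = 199 - 135 = 64
dT2 = Th_out - Tc_in = 143 - 15 = 128
LMTD = (dT1 - dT2) / ln(dT1/dT2)
LMTD = (64 - 128) / ln(64/128)
LMTD = 92.33 K


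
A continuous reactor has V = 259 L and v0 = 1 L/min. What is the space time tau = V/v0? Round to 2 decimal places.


tau = V / v0
tau = 259 / 1
tau = 259.00 min


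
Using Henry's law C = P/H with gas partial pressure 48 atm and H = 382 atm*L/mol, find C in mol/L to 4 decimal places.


C = P / H
C = 48 / 382
C = 0.1257 mol/L


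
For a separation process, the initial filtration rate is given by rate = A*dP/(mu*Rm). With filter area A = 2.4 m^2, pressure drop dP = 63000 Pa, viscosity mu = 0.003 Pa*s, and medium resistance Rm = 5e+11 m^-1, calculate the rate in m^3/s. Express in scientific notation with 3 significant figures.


rate = A * dP / (mu * Rm)
rate = 2.4 * 63000 / (0.003 * 5e+11)
rate = 151200.0 / 1.500e+09
rate = 1.01e-04 m^3/s


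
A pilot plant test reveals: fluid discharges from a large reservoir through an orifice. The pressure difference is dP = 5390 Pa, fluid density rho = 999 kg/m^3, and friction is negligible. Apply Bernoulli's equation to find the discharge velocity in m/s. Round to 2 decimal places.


v = sqrt(2*dP/rho)
v = sqrt(2*5390/999)
v = sqrt(10.790791)
v = 3.28 m/s


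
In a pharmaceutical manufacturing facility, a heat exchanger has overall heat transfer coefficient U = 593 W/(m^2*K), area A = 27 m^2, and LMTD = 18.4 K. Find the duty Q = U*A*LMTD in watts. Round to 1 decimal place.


Q = U * A * LMTD
Q = 593 * 27 * 18.4
Q = 294602.4 W


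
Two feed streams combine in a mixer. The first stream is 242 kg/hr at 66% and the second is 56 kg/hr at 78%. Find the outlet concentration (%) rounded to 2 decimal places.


Mass balance on solute: F1*x1 + F2*x2 = F3*x3
F3 = F1 + F2 = 242 + 56 = 298 kg/hr
x3 = (F1*x1 + F2*x2)/F3
x3 = (242*0.66 + 56*0.78) / 298
x3 = 68.26%


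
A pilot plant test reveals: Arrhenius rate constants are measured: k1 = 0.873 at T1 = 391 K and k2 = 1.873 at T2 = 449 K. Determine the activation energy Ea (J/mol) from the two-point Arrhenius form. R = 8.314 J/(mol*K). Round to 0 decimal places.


Ea = R * ln(k2/k1) / (1/T1 - 1/T2)
ln(k2/k1) = ln(1.873/0.873) = 0.7633611
1/T1 - 1/T2 = 1/391 - 1/449 = 0.000330373265
Ea = 8.314 * 0.7633611 / 0.000330373265
Ea = 19210 J/mol


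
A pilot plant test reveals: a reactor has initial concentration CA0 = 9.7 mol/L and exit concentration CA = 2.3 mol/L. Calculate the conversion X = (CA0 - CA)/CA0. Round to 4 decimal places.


X = (CA0 - CA) / CA0
X = (9.7 - 2.3) / 9.7
X = 7.4 / 9.7
X = 0.7629


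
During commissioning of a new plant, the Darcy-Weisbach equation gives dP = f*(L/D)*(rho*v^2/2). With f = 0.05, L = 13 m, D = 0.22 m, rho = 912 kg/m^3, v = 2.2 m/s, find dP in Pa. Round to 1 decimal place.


dP = f * (L/D) * (rho*v^2/2)
dP = 0.05 * (13/0.22) * (912*2.2^2/2)
L/D = 59.09090909
rho*v^2/2 = 912*4.84/2 = 2207.04
dP = 0.05 * 59.09090909 * 2207.04
dP = 6520.8 Pa


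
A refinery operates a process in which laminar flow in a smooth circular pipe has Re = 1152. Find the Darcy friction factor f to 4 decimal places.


f = 64 / Re
f = 64 / 1152
f = 0.0556


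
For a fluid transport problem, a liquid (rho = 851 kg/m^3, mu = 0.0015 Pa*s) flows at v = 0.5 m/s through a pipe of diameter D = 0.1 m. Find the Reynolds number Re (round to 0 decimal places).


Re = rho * v * D / mu
Re = 851 * 0.5 * 0.1 / 0.0015
Re = 42.55 / 0.0015
Re = 28367


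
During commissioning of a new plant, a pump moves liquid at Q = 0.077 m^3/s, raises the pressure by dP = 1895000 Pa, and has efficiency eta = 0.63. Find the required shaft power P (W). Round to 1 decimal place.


P = Q * dP / eta
P = 0.077 * 1895000 / 0.63
P = 145915.0 / 0.63
P = 231611.1 W


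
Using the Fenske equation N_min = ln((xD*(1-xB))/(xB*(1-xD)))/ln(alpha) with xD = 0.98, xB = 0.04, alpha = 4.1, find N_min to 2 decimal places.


N_min = ln((xD*(1-xB))/(xB*(1-xD))) / ln(alpha)
Numerator inside ln: 0.9408 / 0.0008 = 1176.0
ln(1176.0) = 7.069874
ln(alpha) = ln(4.1) = 1.410987
N_min = 7.069874 / 1.410987 = 5.01


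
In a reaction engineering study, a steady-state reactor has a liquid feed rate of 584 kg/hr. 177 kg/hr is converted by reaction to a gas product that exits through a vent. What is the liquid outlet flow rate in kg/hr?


Steady-state mass balance on the main outlet: F_out = F_in - F_removed
F_out = 584 - 177
F_out = 407 kg/hr


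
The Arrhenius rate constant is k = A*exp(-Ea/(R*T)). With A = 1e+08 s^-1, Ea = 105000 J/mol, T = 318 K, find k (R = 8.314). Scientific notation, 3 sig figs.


k = A * exp(-Ea/(R*T))
k = 1e+08 * exp(-105000 / (8.314 * 318))
k = 1e+08 * exp(-39.71478)
k = 5.65e-10


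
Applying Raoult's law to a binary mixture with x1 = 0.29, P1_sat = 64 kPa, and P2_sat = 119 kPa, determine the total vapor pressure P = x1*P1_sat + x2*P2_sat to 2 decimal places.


P = x1*P1_sat + x2*P2_sat
x2 = 1 - x1 = 1 - 0.29 = 0.71
P = 0.29*64 + 0.71*119
P = 18.56 + 84.49
P = 103.05 kPa


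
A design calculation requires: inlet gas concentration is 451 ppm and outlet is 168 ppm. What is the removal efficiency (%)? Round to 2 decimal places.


Efficiency = (G_in - G_out) / G_in * 100%
Efficiency = (451 - 168) / 451 * 100
Efficiency = 283 / 451 * 100
Efficiency = 62.75%


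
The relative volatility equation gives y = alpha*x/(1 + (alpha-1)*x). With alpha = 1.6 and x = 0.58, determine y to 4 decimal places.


y = alpha*x / (1 + (alpha-1)*x)
y = 1.6*0.58 / (1 + (1.6-1)*0.58)
y = 0.928 / (1 + 0.348)
y = 0.928 / 1.348
y = 0.6884


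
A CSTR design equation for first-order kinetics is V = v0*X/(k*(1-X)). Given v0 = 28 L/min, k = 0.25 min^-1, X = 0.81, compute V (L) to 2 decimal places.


V = v0 * X / (k * (1 - X))
V = 28 * 0.81 / (0.25 * (1 - 0.81))
V = 22.68 / (0.25 * 0.19)
V = 22.68 / 0.0475
V = 477.47 L


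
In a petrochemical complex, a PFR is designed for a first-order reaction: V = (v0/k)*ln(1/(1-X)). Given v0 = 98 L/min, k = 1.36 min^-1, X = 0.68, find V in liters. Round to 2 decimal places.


V = (v0/k) * ln(1/(1-X))
V = (98/1.36) * ln(1/(1-0.68))
V = 72.058824 * ln(3.125)
V = 72.058824 * 1.139434
V = 82.11 L


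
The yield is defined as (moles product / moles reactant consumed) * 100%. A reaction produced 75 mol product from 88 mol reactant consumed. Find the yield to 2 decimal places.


Yield = (moles product / moles consumed) * 100%
Yield = (75 / 88) * 100
Yield = 0.8523 * 100
Yield = 85.23%


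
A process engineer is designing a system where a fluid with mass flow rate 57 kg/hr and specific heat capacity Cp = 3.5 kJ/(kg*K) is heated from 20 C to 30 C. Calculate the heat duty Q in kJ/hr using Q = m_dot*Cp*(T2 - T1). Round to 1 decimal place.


Q = m_dot * Cp * (T2 - T1)
Q = 57 * 3.5 * (30 - 20)
Q = 57 * 3.5 * 10
Q = 1995.0 kJ/hr


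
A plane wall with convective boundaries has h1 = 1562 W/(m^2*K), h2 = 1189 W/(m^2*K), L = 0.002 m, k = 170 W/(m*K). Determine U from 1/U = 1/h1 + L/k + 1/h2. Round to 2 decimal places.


1/U = 1/h1 + L/k + 1/h2
1/U = 1/1562 + 0.002/170 + 1/1189
1/U = 0.0006402049 + 1.17647e-05 + 0.0008410429
1/U = 0.0014930125
U = 669.79 W/(m^2*K)


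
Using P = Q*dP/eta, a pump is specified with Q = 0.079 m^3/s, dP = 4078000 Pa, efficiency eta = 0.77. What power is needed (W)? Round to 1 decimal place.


P = Q * dP / eta
P = 0.079 * 4078000 / 0.77
P = 322162.0 / 0.77
P = 418392.2 W


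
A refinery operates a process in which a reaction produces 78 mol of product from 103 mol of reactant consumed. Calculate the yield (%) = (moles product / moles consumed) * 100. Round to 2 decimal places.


Yield = (moles product / moles consumed) * 100%
Yield = (78 / 103) * 100
Yield = 0.7573 * 100
Yield = 75.73%


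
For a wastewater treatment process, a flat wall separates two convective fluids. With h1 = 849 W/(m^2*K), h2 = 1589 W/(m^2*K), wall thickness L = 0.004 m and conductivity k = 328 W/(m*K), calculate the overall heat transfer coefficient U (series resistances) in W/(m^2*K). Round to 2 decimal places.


1/U = 1/h1 + L/k + 1/h2
1/U = 1/849 + 0.004/328 + 1/1589
1/U = 0.0011778563 + 1.21951e-05 + 0.0006293266
1/U = 0.001819378
U = 549.64 W/(m^2*K)


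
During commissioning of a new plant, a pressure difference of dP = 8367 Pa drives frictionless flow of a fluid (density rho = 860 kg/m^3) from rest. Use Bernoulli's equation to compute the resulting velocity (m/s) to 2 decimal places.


v = sqrt(2*dP/rho)
v = sqrt(2*8367/860)
v = sqrt(19.45814)
v = 4.41 m/s


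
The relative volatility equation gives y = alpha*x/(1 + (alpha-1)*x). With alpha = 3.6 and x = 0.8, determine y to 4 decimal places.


y = alpha*x / (1 + (alpha-1)*x)
y = 3.6*0.8 / (1 + (3.6-1)*0.8)
y = 2.88 / (1 + 2.08)
y = 2.88 / 3.08
y = 0.9351


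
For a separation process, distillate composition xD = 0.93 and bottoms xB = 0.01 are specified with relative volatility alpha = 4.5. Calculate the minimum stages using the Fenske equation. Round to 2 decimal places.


N_min = ln((xD*(1-xB))/(xB*(1-xD))) / ln(alpha)
Numerator inside ln: 0.9207 / 0.0007 = 1315.285714
ln(1315.285714) = 7.181809
ln(alpha) = ln(4.5) = 1.504077
N_min = 7.181809 / 1.504077 = 4.77


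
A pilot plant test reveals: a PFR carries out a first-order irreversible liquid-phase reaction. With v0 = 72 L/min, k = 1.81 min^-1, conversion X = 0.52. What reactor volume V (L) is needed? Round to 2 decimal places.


V = (v0/k) * ln(1/(1-X))
V = (72/1.81) * ln(1/(1-0.52))
V = 39.779006 * ln(2.083333)
V = 39.779006 * 0.733969
V = 29.20 L


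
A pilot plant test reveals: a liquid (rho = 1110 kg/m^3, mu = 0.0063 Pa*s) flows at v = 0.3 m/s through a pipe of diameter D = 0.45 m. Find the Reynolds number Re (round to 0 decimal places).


Re = rho * v * D / mu
Re = 1110 * 0.3 * 0.45 / 0.0063
Re = 149.85 / 0.0063
Re = 23786


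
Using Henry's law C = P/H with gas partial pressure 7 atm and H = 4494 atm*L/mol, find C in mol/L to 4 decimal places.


C = P / H
C = 7 / 4494
C = 0.0016 mol/L


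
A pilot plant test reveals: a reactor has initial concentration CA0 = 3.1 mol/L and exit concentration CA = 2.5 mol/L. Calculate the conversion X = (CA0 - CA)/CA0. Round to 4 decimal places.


X = (CA0 - CA) / CA0
X = (3.1 - 2.5) / 3.1
X = 0.6 / 3.1
X = 0.1935


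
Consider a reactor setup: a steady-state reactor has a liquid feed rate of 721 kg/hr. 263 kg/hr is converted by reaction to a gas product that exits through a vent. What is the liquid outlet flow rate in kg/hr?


Steady-state mass balance on the main outlet: F_out = F_in - F_removed
F_out = 721 - 263
F_out = 458 kg/hr


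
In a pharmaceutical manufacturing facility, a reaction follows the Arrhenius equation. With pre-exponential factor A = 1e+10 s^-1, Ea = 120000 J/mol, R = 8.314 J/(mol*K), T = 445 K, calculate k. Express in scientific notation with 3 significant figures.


k = A * exp(-Ea/(R*T))
k = 1e+10 * exp(-120000 / (8.314 * 445))
k = 1e+10 * exp(-32.434799)
k = 8.20e-05


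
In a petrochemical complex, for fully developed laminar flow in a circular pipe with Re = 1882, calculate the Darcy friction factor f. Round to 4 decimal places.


f = 64 / Re
f = 64 / 1882
f = 0.0340


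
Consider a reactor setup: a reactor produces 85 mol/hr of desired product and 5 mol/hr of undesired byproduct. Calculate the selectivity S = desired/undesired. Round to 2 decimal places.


S = desired product rate / undesired product rate
S = 85 / 5
S = 17.00


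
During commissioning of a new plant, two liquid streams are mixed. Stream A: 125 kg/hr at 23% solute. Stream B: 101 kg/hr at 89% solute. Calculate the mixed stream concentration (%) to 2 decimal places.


Mass balance on solute: F1*x1 + F2*x2 = F3*x3
F3 = F1 + F2 = 125 + 101 = 226 kg/hr
x3 = (F1*x1 + F2*x2)/F3
x3 = (125*0.23 + 101*0.89) / 226
x3 = 52.50%


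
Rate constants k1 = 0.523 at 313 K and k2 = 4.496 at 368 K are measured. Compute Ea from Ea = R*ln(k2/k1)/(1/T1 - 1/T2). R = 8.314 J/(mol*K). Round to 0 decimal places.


Ea = R * ln(k2/k1) / (1/T1 - 1/T2)
ln(k2/k1) = ln(4.496/0.523) = 2.1513619
1/T1 - 1/T2 = 1/313 - 1/368 = 0.000477496875
Ea = 8.314 * 2.1513619 / 0.000477496875
Ea = 37459 J/mol


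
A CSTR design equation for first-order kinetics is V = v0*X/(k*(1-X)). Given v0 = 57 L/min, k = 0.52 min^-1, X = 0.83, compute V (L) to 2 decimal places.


V = v0 * X / (k * (1 - X))
V = 57 * 0.83 / (0.52 * (1 - 0.83))
V = 47.31 / (0.52 * 0.17)
V = 47.31 / 0.0884
V = 535.18 L


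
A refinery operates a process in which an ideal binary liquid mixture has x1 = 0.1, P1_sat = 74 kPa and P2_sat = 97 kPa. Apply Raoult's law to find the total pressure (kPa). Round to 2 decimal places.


P = x1*P1_sat + x2*P2_sat
x2 = 1 - x1 = 1 - 0.1 = 0.9
P = 0.1*74 + 0.9*97
P = 7.4 + 87.3
P = 94.70 kPa


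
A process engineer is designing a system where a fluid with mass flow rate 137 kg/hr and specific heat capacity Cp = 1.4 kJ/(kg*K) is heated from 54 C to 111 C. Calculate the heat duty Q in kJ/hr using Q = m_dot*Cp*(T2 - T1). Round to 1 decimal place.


Q = m_dot * Cp * (T2 - T1)
Q = 137 * 1.4 * (111 - 54)
Q = 137 * 1.4 * 57
Q = 10932.6 kJ/hr


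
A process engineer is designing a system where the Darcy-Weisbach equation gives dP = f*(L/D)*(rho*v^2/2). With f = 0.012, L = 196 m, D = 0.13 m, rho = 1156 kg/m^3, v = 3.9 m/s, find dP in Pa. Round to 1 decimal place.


dP = f * (L/D) * (rho*v^2/2)
dP = 0.012 * (196/0.13) * (1156*3.9^2/2)
L/D = 1507.69230769
rho*v^2/2 = 1156*15.21/2 = 8791.38
dP = 0.012 * 1507.69230769 * 8791.38
dP = 159056.4 Pa


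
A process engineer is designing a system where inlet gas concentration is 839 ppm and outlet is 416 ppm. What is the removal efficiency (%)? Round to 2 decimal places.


Efficiency = (G_in - G_out) / G_in * 100%
Efficiency = (839 - 416) / 839 * 100
Efficiency = 423 / 839 * 100
Efficiency = 50.42%


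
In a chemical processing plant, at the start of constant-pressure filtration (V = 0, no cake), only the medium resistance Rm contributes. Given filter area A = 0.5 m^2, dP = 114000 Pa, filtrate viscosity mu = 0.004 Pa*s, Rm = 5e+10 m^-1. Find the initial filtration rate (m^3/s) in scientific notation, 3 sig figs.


rate = A * dP / (mu * Rm)
rate = 0.5 * 114000 / (0.004 * 5e+10)
rate = 57000.0 / 2.000e+08
rate = 2.85e-04 m^3/s


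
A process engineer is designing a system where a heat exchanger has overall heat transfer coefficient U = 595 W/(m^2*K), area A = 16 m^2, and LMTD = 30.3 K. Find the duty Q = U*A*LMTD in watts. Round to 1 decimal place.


Q = U * A * LMTD
Q = 595 * 16 * 30.3
Q = 288456.0 W


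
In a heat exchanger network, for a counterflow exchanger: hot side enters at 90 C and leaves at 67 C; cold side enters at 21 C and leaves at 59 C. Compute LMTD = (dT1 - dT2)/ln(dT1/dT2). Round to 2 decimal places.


dT1 = Th_in - Tc_out = 90 - 59 = 31
dT2 = Th_out - Tc_in = 67 - 21 = 46
LMTD = (dT1 - dT2) / ln(dT1/dT2)
LMTD = (31 - 46) / ln(31/46)
LMTD = 38.01 K


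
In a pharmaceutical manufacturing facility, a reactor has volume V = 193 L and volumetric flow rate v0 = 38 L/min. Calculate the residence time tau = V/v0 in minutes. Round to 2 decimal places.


tau = V / v0
tau = 193 / 38
tau = 5.08 min


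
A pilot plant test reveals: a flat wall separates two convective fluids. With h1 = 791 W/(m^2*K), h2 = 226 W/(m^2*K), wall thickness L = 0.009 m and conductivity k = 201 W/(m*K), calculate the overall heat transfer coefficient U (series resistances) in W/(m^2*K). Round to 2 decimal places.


1/U = 1/h1 + L/k + 1/h2
1/U = 1/791 + 0.009/201 + 1/226
1/U = 0.0012642225 + 4.47761e-05 + 0.0044247788
1/U = 0.0057337774
U = 174.41 W/(m^2*K)


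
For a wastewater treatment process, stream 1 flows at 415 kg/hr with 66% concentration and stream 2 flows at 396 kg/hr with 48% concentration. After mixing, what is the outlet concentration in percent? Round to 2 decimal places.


Mass balance on solute: F1*x1 + F2*x2 = F3*x3
F3 = F1 + F2 = 415 + 396 = 811 kg/hr
x3 = (F1*x1 + F2*x2)/F3
x3 = (415*0.66 + 396*0.48) / 811
x3 = 57.21%


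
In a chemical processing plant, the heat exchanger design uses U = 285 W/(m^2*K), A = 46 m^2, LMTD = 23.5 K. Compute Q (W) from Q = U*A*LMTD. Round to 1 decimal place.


Q = U * A * LMTD
Q = 285 * 46 * 23.5
Q = 308085.0 W


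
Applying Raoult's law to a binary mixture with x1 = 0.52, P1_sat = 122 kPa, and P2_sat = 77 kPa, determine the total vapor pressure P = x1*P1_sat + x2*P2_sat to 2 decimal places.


P = x1*P1_sat + x2*P2_sat
x2 = 1 - x1 = 1 - 0.52 = 0.48
P = 0.52*122 + 0.48*77
P = 63.44 + 36.96
P = 100.40 kPa


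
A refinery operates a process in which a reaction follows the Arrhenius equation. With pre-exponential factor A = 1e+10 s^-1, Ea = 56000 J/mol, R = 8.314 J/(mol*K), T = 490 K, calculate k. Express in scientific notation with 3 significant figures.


k = A * exp(-Ea/(R*T))
k = 1e+10 * exp(-56000 / (8.314 * 490))
k = 1e+10 * exp(-13.746177)
k = 1.07e+04


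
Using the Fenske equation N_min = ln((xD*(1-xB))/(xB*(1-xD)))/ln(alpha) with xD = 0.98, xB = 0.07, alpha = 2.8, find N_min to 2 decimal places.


N_min = ln((xD*(1-xB))/(xB*(1-xD))) / ln(alpha)
Numerator inside ln: 0.9114 / 0.0014 = 651.0
ln(651.0) = 6.47851
ln(alpha) = ln(2.8) = 1.029619
N_min = 6.47851 / 1.029619 = 6.29


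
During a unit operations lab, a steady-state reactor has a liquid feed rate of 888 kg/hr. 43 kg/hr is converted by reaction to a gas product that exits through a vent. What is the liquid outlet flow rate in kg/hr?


Steady-state mass balance on the main outlet: F_out = F_in - F_removed
F_out = 888 - 43
F_out = 845 kg/hr


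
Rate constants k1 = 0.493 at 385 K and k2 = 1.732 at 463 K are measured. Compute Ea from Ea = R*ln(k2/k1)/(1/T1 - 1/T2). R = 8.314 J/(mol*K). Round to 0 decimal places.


Ea = R * ln(k2/k1) / (1/T1 - 1/T2)
ln(k2/k1) = ln(1.732/0.493) = 1.2565229
1/T1 - 1/T2 = 1/385 - 1/463 = 0.000437575384
Ea = 8.314 * 1.2565229 / 0.000437575384
Ea = 23874 J/mol


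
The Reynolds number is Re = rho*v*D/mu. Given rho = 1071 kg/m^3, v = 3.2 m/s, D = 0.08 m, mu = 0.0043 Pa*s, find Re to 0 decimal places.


Re = rho * v * D / mu
Re = 1071 * 3.2 * 0.08 / 0.0043
Re = 274.176 / 0.0043
Re = 63762


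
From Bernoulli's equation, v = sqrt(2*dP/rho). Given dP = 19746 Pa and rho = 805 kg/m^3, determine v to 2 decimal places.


v = sqrt(2*dP/rho)
v = sqrt(2*19746/805)
v = sqrt(49.058385)
v = 7.00 m/s


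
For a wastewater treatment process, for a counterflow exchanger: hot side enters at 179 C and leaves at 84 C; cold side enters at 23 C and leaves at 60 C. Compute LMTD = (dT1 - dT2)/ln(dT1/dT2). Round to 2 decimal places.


dT1 = Th_in - Tc_out = 179 - 60 = 119
dT2 = Th_out - Tc_in = 84 - 23 = 61
LMTD = (dT1 - dT2) / ln(dT1/dT2)
LMTD = (119 - 61) / ln(119/61)
LMTD = 86.79 K


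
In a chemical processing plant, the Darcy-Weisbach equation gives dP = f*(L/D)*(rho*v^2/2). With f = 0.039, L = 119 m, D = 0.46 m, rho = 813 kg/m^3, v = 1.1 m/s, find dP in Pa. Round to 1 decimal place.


dP = f * (L/D) * (rho*v^2/2)
dP = 0.039 * (119/0.46) * (813*1.1^2/2)
L/D = 258.69565217
rho*v^2/2 = 813*1.21/2 = 491.865
dP = 0.039 * 258.69565217 * 491.865
dP = 4962.5 Pa


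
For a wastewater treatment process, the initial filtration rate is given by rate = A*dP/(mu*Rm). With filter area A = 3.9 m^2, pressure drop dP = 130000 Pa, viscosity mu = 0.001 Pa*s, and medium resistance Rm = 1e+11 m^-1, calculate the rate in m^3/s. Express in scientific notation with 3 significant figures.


rate = A * dP / (mu * Rm)
rate = 3.9 * 130000 / (0.001 * 1e+11)
rate = 507000.0 / 1.000e+08
rate = 5.07e-03 m^3/s


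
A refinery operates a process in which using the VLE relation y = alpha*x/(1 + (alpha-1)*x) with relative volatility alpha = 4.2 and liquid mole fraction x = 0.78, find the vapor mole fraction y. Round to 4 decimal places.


y = alpha*x / (1 + (alpha-1)*x)
y = 4.2*0.78 / (1 + (4.2-1)*0.78)
y = 3.276 / (1 + 2.496)
y = 3.276 / 3.496
y = 0.9371


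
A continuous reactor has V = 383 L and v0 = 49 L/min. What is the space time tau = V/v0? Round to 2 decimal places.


tau = V / v0
tau = 383 / 49
tau = 7.82 min


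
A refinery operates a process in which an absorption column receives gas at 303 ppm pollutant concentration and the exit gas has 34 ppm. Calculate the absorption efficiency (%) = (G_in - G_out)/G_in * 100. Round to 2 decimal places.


Efficiency = (G_in - G_out) / G_in * 100%
Efficiency = (303 - 34) / 303 * 100
Efficiency = 269 / 303 * 100
Efficiency = 88.78%


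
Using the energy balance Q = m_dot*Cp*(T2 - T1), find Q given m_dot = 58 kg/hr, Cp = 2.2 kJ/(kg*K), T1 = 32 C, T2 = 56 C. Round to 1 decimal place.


Q = m_dot * Cp * (T2 - T1)
Q = 58 * 2.2 * (56 - 32)
Q = 58 * 2.2 * 24
Q = 3062.4 kJ/hr


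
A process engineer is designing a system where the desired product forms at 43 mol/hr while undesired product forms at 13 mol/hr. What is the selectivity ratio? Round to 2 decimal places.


S = desired product rate / undesired product rate
S = 43 / 13
S = 3.31


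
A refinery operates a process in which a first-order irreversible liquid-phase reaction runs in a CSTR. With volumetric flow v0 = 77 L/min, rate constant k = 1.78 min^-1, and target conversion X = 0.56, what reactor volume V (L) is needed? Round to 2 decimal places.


V = v0 * X / (k * (1 - X))
V = 77 * 0.56 / (1.78 * (1 - 0.56))
V = 43.12 / (1.78 * 0.44)
V = 43.12 / 0.7832
V = 55.06 L


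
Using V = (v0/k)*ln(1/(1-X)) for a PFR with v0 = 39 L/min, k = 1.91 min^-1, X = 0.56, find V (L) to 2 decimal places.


V = (v0/k) * ln(1/(1-X))
V = (39/1.91) * ln(1/(1-0.56))
V = 20.418848 * ln(2.272727)
V = 20.418848 * 0.82098
V = 16.76 L


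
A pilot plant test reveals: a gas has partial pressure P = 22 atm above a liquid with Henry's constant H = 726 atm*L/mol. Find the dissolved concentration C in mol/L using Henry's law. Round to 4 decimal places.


C = P / H
C = 22 / 726
C = 0.0303 mol/L


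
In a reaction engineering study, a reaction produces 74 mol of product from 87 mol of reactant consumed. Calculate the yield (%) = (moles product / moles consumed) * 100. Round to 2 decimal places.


Yield = (moles product / moles consumed) * 100%
Yield = (74 / 87) * 100
Yield = 0.8506 * 100
Yield = 85.06%


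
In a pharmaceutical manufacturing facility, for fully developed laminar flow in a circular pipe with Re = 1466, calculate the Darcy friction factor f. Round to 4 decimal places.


f = 64 / Re
f = 64 / 1466
f = 0.0437


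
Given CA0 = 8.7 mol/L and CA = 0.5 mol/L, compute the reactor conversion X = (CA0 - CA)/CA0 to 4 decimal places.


X = (CA0 - CA) / CA0
X = (8.7 - 0.5) / 8.7
X = 8.2 / 8.7
X = 0.9425


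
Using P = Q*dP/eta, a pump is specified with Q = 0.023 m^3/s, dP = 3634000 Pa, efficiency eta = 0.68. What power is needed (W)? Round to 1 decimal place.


P = Q * dP / eta
P = 0.023 * 3634000 / 0.68
P = 83582.0 / 0.68
P = 122914.7 W


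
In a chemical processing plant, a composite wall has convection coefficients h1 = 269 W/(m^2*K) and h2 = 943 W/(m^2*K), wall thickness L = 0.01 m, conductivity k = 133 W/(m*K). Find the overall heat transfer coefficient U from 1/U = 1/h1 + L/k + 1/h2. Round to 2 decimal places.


1/U = 1/h1 + L/k + 1/h2
1/U = 1/269 + 0.01/133 + 1/943
1/U = 0.0037174721 + 7.5188e-05 + 0.0010604454
1/U = 0.0048531055
U = 206.05 W/(m^2*K)


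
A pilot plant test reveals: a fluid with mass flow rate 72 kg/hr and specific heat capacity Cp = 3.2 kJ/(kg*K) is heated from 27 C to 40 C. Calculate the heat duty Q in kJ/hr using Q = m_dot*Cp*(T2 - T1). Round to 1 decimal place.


Q = m_dot * Cp * (T2 - T1)
Q = 72 * 3.2 * (40 - 27)
Q = 72 * 3.2 * 13
Q = 2995.2 kJ/hr


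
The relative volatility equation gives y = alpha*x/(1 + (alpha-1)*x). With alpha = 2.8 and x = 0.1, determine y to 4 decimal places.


y = alpha*x / (1 + (alpha-1)*x)
y = 2.8*0.1 / (1 + (2.8-1)*0.1)
y = 0.28 / (1 + 0.18)
y = 0.28 / 1.18
y = 0.2373


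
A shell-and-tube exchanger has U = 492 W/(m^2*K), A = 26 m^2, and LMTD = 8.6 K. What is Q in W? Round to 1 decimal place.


Q = U * A * LMTD
Q = 492 * 26 * 8.6
Q = 110011.2 W


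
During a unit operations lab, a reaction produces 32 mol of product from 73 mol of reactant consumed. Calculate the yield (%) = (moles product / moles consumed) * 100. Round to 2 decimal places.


Yield = (moles product / moles consumed) * 100%
Yield = (32 / 73) * 100
Yield = 0.4384 * 100
Yield = 43.84%


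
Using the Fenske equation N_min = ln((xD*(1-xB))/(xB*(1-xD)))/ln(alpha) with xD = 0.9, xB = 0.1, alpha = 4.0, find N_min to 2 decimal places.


N_min = ln((xD*(1-xB))/(xB*(1-xD))) / ln(alpha)
Numerator inside ln: 0.81 / 0.01 = 81.0
ln(81.0) = 4.394449
ln(alpha) = ln(4.0) = 1.386294
N_min = 4.394449 / 1.386294 = 3.17


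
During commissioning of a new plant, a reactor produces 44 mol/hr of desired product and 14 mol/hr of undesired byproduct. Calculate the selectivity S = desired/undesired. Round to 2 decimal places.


S = desired product rate / undesired product rate
S = 44 / 14
S = 3.14


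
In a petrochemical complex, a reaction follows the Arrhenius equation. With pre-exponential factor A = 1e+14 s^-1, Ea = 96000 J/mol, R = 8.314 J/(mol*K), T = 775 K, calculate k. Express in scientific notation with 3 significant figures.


k = A * exp(-Ea/(R*T))
k = 1e+14 * exp(-96000 / (8.314 * 775))
k = 1e+14 * exp(-14.899082)
k = 3.38e+07


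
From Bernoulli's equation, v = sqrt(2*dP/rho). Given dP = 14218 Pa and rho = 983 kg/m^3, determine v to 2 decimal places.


v = sqrt(2*dP/rho)
v = sqrt(2*14218/983)
v = sqrt(28.927772)
v = 5.38 m/s


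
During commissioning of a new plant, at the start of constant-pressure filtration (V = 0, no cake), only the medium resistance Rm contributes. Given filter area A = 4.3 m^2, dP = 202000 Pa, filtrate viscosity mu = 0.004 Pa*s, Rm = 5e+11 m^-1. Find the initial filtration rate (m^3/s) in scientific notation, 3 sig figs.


rate = A * dP / (mu * Rm)
rate = 4.3 * 202000 / (0.004 * 5e+11)
rate = 868600.0 / 2.000e+09
rate = 4.34e-04 m^3/s
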